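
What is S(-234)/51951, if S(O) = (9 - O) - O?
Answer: 159/17317 ≈ 0.0091817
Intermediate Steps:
S(O) = 9 - 2*O
S(-234)/51951 = (9 - 2*(-234))/51951 = (9 + 468)*(1/51951) = 477*(1/51951) = 159/17317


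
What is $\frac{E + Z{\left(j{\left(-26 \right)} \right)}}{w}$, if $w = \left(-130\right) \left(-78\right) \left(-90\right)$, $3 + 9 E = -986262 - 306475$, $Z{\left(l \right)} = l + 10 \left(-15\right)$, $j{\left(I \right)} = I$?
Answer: $\frac{323581}{2053350} \approx 0.15759$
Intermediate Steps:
$Z{\left(l \right)} = -150 + l$ ($Z{\left(l \right)} = l - 150 = -150 + l$)
$E = - \frac{1292740}{9}$ ($E = - \frac{1}{3} + \frac{-986262 - 306475}{9} = - \frac{1}{3} + \frac{1}{9} \left(-1292737\right) = - \frac{1}{3} - \frac{1292737}{9} = - \frac{1292740}{9} \approx -1.4364 \cdot 10^{5}$)
$w = -912600$ ($w = 10140 \left(-90\right) = -912600$)
$\frac{E + Z{\left(j{\left(-26 \right)} \right)}}{w} = \frac{- \frac{1292740}{9} - 176}{-912600} = \left(- \frac{1292740}{9} - 176\right) \left(- \frac{1}{912600}\right) = \left(- \frac{1294324}{9}\right) \left(- \frac{1}{912600}\right) = \frac{323581}{2053350}$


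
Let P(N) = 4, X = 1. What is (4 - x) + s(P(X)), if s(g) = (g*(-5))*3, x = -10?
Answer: -46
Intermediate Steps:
s(g) = -15*g (s(g) = -5*g*3 = -15*g)
(4 - x) + s(P(X)) = (4 - 1*(-10)) - 15*4 = (4 + 10) - 60 = 14 - 60 = -46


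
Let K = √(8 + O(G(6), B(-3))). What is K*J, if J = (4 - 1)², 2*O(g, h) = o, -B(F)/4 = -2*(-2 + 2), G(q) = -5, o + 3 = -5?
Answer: 18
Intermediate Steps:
o = -8 (o = -3 - 5 = -8)
B(F) = 0 (B(F) = -(-8)*(-2 + 2) = -(-8)*0 = -4*0 = 0)
O(g, h) = -4 (O(g, h) = (½)*(-8) = -4)
J = 9 (J = 3² = 9)
K = 2 (K = √(8 - 4) = √4 = 2)
K*J = 2*9 = 18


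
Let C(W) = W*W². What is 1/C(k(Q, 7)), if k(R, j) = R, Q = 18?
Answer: 1/5832 ≈ 0.00017147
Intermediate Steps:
C(W) = W³
1/C(k(Q, 7)) = 1/(18³) = 1/5832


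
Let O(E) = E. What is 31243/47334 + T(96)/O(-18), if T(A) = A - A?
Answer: 31243/47334 ≈ 0.66005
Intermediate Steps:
T(A) = 0
31243/47334 + T(96)/O(-18) = 31243/47334 + 0/(-18) = 31243*(1/47334) + 0*(-1/18) = 31243/47334 + 0 = 31243/47334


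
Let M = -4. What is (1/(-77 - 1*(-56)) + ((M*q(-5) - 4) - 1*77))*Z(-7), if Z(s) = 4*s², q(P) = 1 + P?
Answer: -38248/3 ≈ -12749.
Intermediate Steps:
(1/(-77 - 1*(-56)) + ((M*q(-5) - 4) - 1*77))*Z(-7) = (1/(-77 - 1*(-56)) + ((-4*(1 - 5) - 4) - 1*77))*(4*(-7)²) = (1/(-77 + 56) + ((-4*(-4) - 4) - 77))*(4*49) = (1/(-21) + ((16 - 4) - 77))*196 = (-1/21 + (12 - 77))*196 = (-1/21 - 65)*196 = -1366/21*196 = -38248/3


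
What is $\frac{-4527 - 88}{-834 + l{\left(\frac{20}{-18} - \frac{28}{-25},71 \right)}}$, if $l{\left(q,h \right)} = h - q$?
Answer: $\frac{1038375}{171677} \approx 6.0484$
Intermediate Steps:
$\frac{-4527 - 88}{-834 + l{\left(\frac{20}{-18} - \frac{28}{-25},71 \right)}} = \frac{-4527 - 88}{-834 - \left(-71 - \frac{10}{9} + \frac{28}{25}\right)} = - \frac{4615}{-834 - \left(-71 - \frac{10}{9} + \frac{28}{25}\right)} = - \frac{4615}{-834 + \left(71 - \left(- \frac{10}{9} + \frac{28}{25}\right)\right)} = - \frac{4615}{-834 + \left(71 - \frac{2}{225}\right)} = - \frac{4615}{-834 + \frac{15973}{225}} = - \frac{4615}{- \frac{171677}{225}} = \left(-4615\right) \left(- \frac{225}{171677}\right) = \frac{1038375}{171677}$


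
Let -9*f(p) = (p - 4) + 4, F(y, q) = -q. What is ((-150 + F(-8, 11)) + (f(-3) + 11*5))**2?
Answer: 100489/9 ≈ 11165.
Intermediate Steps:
f(p) = -p/9 (f(p) = -((p - 4) + 4)/9 = -((-4 + p) + 4)/9 = -p/9)
((-150 + F(-8, 11)) + (f(-3) + 11*5))**2 = ((-150 - 1*11) + (-1/9*(-3) + 11*5))**2 = ((-150 - 11) + (1/3 + 55))**2 = (-161 + 166/3)**2 = (-317/3)**2 = 100489/9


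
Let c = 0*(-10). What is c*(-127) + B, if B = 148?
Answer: 148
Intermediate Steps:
c = 0
c*(-127) + B = 0*(-127) + 148 = 0 + 148 = 148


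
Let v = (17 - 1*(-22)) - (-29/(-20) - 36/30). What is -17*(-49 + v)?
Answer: 697/4 ≈ 174.25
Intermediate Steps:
v = 155/4 (v = (17 + 22) - (-29*(-1/20) - 36*1/30) = 39 - (29/20 - 6/5) = 39 - 1*¼ = 39 - ¼ = 155/4 ≈ 38.750)
-17*(-49 + v) = -17*(-49 + 155/4) = -17*(-41/4) = 697/4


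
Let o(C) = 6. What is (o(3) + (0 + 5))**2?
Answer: 121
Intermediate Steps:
(o(3) + (0 + 5))**2 = (6 + (0 + 5))**2 = (6 + 5)**2 = 11**2 = 121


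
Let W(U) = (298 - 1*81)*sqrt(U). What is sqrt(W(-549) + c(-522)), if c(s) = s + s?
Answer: sqrt(-1044 + 651*I*sqrt(61)) ≈ 45.533 + 55.833*I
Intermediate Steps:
W(U) = 217*sqrt(U) (W(U) = (298 - 81)*sqrt(U) = 217*sqrt(U))
c(s) = 2*s
sqrt(W(-549) + c(-522)) = sqrt(217*sqrt(-549) + 2*(-522)) = sqrt(217*(3*I*sqrt(61)) - 1044) = sqrt(651*I*sqrt(61) - 1044) = sqrt(-1044 + 651*I*sqrt(61))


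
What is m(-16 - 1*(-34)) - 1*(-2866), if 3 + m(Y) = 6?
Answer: 2869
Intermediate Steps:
m(Y) = 3 (m(Y) = -3 + 6 = 3)
m(-16 - 1*(-34)) - 1*(-2866) = 3 - 1*(-2866) = 3 + 2866 = 2869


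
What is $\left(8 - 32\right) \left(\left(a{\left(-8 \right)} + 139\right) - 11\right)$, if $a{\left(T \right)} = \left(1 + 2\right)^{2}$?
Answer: $-3288$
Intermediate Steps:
$a{\left(T \right)} = 9$ ($a{\left(T \right)} = 3^{2} = 9$)
$\left(8 - 32\right) \left(\left(a{\left(-8 \right)} + 139\right) - 11\right) = \left(8 - 32\right) \left(\left(9 + 139\right) - 11\right) = - 24 \left(148 - 11\right) = \left(-24\right) 137 = -3288$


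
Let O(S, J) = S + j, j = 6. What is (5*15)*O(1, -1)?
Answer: 525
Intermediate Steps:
O(S, J) = 6 + S (O(S, J) = S + 6 = 6 + S)
(5*15)*O(1, -1) = (5*15)*(6 + 1) = 75*7 = 525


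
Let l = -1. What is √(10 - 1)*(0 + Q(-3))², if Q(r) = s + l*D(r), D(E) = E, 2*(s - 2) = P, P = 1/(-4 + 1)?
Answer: 841/12 ≈ 70.083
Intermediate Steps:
P = -⅓ (P = 1/(-3) = -⅓ ≈ -0.33333)
s = 11/6 (s = 2 + (½)*(-⅓) = 2 - ⅙ = 11/6 ≈ 1.8333)
Q(r) = 11/6 - r
√(10 - 1)*(0 + Q(-3))² = √(10 - 1)*(0 + (11/6 - 1*(-3)))² = √9*(0 + (11/6 + 3))² = 3*(0 + 29/6)² = 3*(29/6)² = 3*(841/36) = 841/12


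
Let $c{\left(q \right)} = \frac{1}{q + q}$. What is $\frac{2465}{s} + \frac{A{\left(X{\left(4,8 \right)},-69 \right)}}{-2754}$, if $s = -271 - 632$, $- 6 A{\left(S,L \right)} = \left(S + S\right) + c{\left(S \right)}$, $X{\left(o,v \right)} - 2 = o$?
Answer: $- \frac{162882995}{59684688} \approx -2.7291$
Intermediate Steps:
$c{\left(q \right)} = \frac{1}{2 q}$
$X{\left(o,v \right)} = 2 + o$
$A{\left(S,L \right)} = - \frac{S}{3} - \frac{1}{12 S}$ ($A{\left(S,L \right)} = - \frac{\left(S + S\right) + \frac{1}{2 S}}{6} = - \frac{2 S + \frac{1}{2 S}}{6} = - \frac{\frac{1}{2 S} + 2 S}{6} = - \frac{S}{3} - \frac{1}{12 S}$)
$s = -903$
$\frac{2465}{s} + \frac{A{\left(X{\left(4,8 \right)},-69 \right)}}{-2754} = \frac{2465}{-903} + \frac{- \frac{2 + 4}{3} - \frac{1}{12 \left(2 + 4\right)}}{-2754} = 2465 \left(- \frac{1}{903}\right) + \left(\left(- \frac{1}{3}\right) 6 - \frac{1}{12 \cdot 6}\right) \left(- \frac{1}{2754}\right) = - \frac{2465}{903} + \left(-2 - \frac{1}{72}\right) \left(- \frac{1}{2754}\right) = - \frac{2465}{903} - - \frac{145}{198288} = - \frac{2465}{903} + \frac{145}{198288} = - \frac{162882995}{59684688}$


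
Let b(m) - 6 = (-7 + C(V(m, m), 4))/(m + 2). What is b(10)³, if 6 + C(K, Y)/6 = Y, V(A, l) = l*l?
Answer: 148877/1728 ≈ 86.156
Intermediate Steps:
V(A, l) = l²
C(K, Y) = -36 + 6*Y
b(m) = 6 - 19/(2 + m) (b(m) = 6 + (-7 + (-36 + 6*4))/(m + 2) = 6 + (-7 + (-36 + 24))/(2 + m) = 6 + (-7 - 12)/(2 + m) = 6 - 19/(2 + m))
b(10)³ = ((-7 + 6*10)/(2 + 10))³ = ((-7 + 60)/12)³ = ((1/12)*53)³ = (53/12)³ = 148877/1728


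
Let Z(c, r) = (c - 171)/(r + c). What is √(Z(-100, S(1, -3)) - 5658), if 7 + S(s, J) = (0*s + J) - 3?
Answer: I*√72216379/113 ≈ 75.204*I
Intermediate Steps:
S(s, J) = -10 + J (S(s, J) = -7 + ((0*s + J) - 3) = -7 + ((0 + J) - 3) = -7 + (J - 3) = -7 + (-3 + J) = -10 + J)
Z(c, r) = (-171 + c)/(c + r)
√(Z(-100, S(1, -3)) - 5658) = √((-171 - 100)/(-100 + (-10 - 3)) - 5658) = √(-271/(-100 - 13) - 5658) = √(-271/(-113) - 5658) = √(-1/113*(-271) - 5658) = √(271/113 - 5658) = √(-639083/113) = I*√72216379/113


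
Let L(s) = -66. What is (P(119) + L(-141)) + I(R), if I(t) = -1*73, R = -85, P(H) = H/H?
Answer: -138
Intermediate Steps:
P(H) = 1
I(t) = -73
(P(119) + L(-141)) + I(R) = (1 - 66) - 73 = -65 - 73 = -138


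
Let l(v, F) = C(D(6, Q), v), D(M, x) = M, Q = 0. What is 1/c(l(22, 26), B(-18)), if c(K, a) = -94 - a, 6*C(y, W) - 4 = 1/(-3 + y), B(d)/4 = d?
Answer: -1/22 ≈ -0.045455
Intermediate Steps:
B(d) = 4*d
C(y, W) = ⅔ + 1/(6*(-3 + y))
l(v, F) = 13/18 (l(v, F) = (-11 + 4*6)/(6*(-3 + 6)) = (⅙)*(-11 + 24)/3 = (⅙)*(⅓)*13 = 13/18)
1/c(l(22, 26), B(-18)) = 1/(-94 - 4*(-18)) = 1/(-94 - 1*(-72)) = 1/(-94 + 72) = 1/(-22) = -1/22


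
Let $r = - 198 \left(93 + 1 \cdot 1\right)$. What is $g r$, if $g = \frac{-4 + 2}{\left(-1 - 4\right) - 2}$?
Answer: $- \frac{37224}{7} \approx -5317.7$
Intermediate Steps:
$r = -18612$ ($r = - 198 \left(93 + 1\right) = \left(-198\right) 94 = -18612$)
$g = \frac{2}{7}$ ($g = - \frac{2}{\left(-1 - 4\right) - 2} = - \frac{2}{-5 - 2} = - \frac{2}{-7} = \left(-2\right) \left(- \frac{1}{7}\right) = \frac{2}{7} \approx 0.28571$)
$g r = \frac{2}{7} \left(-18612\right) = - \frac{37224}{7}$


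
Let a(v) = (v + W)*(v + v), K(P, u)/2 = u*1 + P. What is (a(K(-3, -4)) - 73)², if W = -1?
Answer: 120409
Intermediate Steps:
K(P, u) = 2*P + 2*u (K(P, u) = 2*(u*1 + P) = 2*(u + P) = 2*(P + u) = 2*P + 2*u)
a(v) = 2*v*(-1 + v) (a(v) = (v - 1)*(v + v) = (-1 + v)*(2*v) = 2*v*(-1 + v))
(a(K(-3, -4)) - 73)² = (2*(2*(-3) + 2*(-4))*(-1 + (2*(-3) + 2*(-4))) - 73)² = (2*(-6 - 8)*(-1 + (-6 - 8)) - 73)² = (2*(-14)*(-1 - 14) - 73)² = (2*(-14)*(-15) - 73)² = (420 - 73)² = 347² = 120409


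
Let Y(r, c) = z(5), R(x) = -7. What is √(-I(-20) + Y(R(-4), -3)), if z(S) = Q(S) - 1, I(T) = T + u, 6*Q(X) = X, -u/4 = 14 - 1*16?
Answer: √426/6 ≈ 3.4400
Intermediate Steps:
u = 8 (u = -4*(14 - 1*16) = -4*(14 - 16) = -4*(-2) = 8)
Q(X) = X/6
I(T) = 8 + T (I(T) = T + 8 = 8 + T)
z(S) = -1 + S/6 (z(S) = S/6 - 1 = -1 + S/6)
Y(r, c) = -⅙ (Y(r, c) = -1 + (⅙)*5 = -1 + ⅚ = -⅙)
√(-I(-20) + Y(R(-4), -3)) = √(-(8 - 20) - ⅙) = √(-1*(-12) - ⅙) = √(12 - ⅙) = √(71/6) = √426/6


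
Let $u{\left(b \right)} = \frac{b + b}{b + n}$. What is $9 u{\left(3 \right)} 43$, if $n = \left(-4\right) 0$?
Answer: $774$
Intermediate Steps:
$n = 0$
$u{\left(b \right)} = 2$ ($u{\left(b \right)} = \frac{b + b}{b + 0} = \frac{2 b}{b} = 2$)
$9 u{\left(3 \right)} 43 = 9 \cdot 2 \cdot 43 = 18 \cdot 43 = 774$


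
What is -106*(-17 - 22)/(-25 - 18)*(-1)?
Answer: 4134/43 ≈ 96.140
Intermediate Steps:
-106*(-17 - 22)/(-25 - 18)*(-1) = -106*(-39/(-43))*(-1) = -106*(-39*(-1/43))*(-1) = -4134*(-1)/43 = -106*(-39/43) = 4134/43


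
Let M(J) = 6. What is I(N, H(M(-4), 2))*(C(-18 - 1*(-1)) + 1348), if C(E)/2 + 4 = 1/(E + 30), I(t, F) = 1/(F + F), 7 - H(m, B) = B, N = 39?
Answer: 8711/65 ≈ 134.02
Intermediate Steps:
H(m, B) = 7 - B
I(t, F) = 1/(2*F)
C(E) = -8 + 2/(30 + E) (C(E) = -8 + 2/(E + 30) = -8 + 2/(30 + E))
I(N, H(M(-4), 2))*(C(-18 - 1*(-1)) + 1348) = (1/(2*(7 - 1*2)))*(2*(-119 - 4*(-18 - 1*(-1)))/(30 + (-18 - 1*(-1))) + 1348) = (1/(2*(7 - 2)))*(2*(-119 - 4*(-18 + 1))/(30 + (-18 + 1)) + 1348) = ((1/2)/5)*(2*(-119 - 4*(-17))/(30 - 17) + 1348) = ((1/2)*(1/5))*(2*(-119 + 68)/13 + 1348) = (2*(1/13)*(-51) + 1348)/10 = (-102/13 + 1348)/10 = (1/10)*(17422/13) = 8711/65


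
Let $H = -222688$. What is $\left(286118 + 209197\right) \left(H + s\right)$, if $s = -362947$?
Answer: $-290073800025$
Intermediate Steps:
$\left(286118 + 209197\right) \left(H + s\right) = \left(286118 + 209197\right) \left(-222688 - 362947\right) = 495315 \left(-585635\right) = -290073800025$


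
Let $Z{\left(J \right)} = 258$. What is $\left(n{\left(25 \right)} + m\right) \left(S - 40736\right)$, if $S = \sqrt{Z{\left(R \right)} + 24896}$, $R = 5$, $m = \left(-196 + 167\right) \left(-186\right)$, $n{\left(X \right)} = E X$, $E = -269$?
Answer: $54219616 - 1331 \sqrt{25154} \approx 5.4009 \cdot 10^{7}$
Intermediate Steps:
$n{\left(X \right)} = - 269 X$
$m = 5394$ ($m = \left(-29\right) \left(-186\right) = 5394$)
$S = \sqrt{25154}$ ($S = \sqrt{258 + 24896} = \sqrt{25154} \approx 158.6$)
$\left(n{\left(25 \right)} + m\right) \left(S - 40736\right) = \left(\left(-269\right) 25 + 5394\right) \left(\sqrt{25154} - 40736\right) = \left(-6725 + 5394\right) \left(-40736 + \sqrt{25154}\right) = - 1331 \left(-40736 + \sqrt{25154}\right) = 54219616 - 1331 \sqrt{25154}$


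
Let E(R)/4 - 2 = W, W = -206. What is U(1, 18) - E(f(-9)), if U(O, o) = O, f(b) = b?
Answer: 817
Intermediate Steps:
E(R) = -816 (E(R) = 8 + 4*(-206) = 8 - 824 = -816)
U(1, 18) - E(f(-9)) = 1 - 1*(-816) = 1 + 816 = 817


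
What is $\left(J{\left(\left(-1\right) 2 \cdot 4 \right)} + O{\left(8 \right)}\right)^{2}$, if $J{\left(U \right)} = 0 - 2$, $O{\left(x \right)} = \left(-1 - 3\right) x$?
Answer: $1156$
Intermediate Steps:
$O{\left(x \right)} = - 4 x$
$J{\left(U \right)} = -2$ ($J{\left(U \right)} = 0 - 2 = -2$)
$\left(J{\left(\left(-1\right) 2 \cdot 4 \right)} + O{\left(8 \right)}\right)^{2} = \left(-2 - 32\right)^{2} = \left(-34\right)^{2} = 1156$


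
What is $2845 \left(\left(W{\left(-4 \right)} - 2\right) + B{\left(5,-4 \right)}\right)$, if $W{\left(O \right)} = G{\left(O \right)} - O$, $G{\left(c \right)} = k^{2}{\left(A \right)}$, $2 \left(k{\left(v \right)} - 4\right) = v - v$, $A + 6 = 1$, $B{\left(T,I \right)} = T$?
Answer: $65435$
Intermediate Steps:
$A = -5$ ($A = -6 + 1 = -5$)
$k{\left(v \right)} = 4$ ($k{\left(v \right)} = 4 + \frac{v - v}{2} = 4 + \frac{1}{2} \cdot 0 = 4 + 0 = 4$)
$G{\left(c \right)} = 16$ ($G{\left(c \right)} = 4^{2} = 16$)
$W{\left(O \right)} = 16 - O$
$2845 \left(\left(W{\left(-4 \right)} - 2\right) + B{\left(5,-4 \right)}\right) = 2845 \left(\left(\left(16 - -4\right) - 2\right) + 5\right) = 2845 \left(\left(\left(16 + 4\right) - 2\right) + 5\right) = 2845 \left(\left(20 - 2\right) + 5\right) = 2845 \left(18 + 5\right) = 2845 \cdot 23 = 65435$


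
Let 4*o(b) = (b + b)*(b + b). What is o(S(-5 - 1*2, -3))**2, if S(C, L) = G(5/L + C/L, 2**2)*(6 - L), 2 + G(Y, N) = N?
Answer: 104976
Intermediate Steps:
G(Y, N) = -2 + N
S(C, L) = 12 - 2*L (S(C, L) = (-2 + 2**2)*(6 - L) = (-2 + 4)*(6 - L) = 2*(6 - L) = 12 - 2*L)
o(b) = b**2 (o(b) = ((b + b)*(b + b))/4 = ((2*b)*(2*b))/4 = (4*b**2)/4 = b**2)
o(S(-5 - 1*2, -3))**2 = ((12 - 2*(-3))**2)**2 = ((12 + 6)**2)**2 = (18**2)**2 = 324**2 = 104976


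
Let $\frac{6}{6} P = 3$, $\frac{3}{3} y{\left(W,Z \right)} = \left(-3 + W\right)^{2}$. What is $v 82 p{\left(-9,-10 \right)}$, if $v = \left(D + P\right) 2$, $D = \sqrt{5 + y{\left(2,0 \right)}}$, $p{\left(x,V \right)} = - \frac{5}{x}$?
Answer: $\frac{820}{3} + \frac{820 \sqrt{6}}{9} \approx 496.51$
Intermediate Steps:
$y{\left(W,Z \right)} = \left(-3 + W\right)^{2}$
$P = 3$
$D = \sqrt{6}$ ($D = \sqrt{5 + \left(-3 + 2\right)^{2}} = \sqrt{5 + \left(-1\right)^{2}} = \sqrt{5 + 1} = \sqrt{6} \approx 2.4495$)
$v = 6 + 2 \sqrt{6}$ ($v = \left(\sqrt{6} + 3\right) 2 = \left(3 + \sqrt{6}\right) 2 = 6 + 2 \sqrt{6} \approx 10.899$)
$v 82 p{\left(-9,-10 \right)} = \left(6 + 2 \sqrt{6}\right) 82 \left(- \frac{5}{-9}\right) = \left(492 + 164 \sqrt{6}\right) \left(\left(-5\right) \left(- \frac{1}{9}\right)\right) = \left(492 + 164 \sqrt{6}\right) \frac{5}{9} = \frac{820}{3} + \frac{820 \sqrt{6}}{9}$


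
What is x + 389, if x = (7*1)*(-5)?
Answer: 354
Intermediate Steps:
x = -35 (x = 7*(-5) = -35)
x + 389 = -35 + 389 = 354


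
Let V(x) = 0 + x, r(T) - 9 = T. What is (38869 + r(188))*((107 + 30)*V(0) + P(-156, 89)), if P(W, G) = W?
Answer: -6094296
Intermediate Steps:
r(T) = 9 + T
V(x) = x
(38869 + r(188))*((107 + 30)*V(0) + P(-156, 89)) = (38869 + (9 + 188))*((107 + 30)*0 - 156) = (38869 + 197)*(137*0 - 156) = 39066*(0 - 156) = 39066*(-156) = -6094296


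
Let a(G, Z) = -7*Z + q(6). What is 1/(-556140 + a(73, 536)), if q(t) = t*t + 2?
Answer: -1/559854 ≈ -1.7862e-6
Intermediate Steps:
q(t) = 2 + t² (q(t) = t² + 2 = 2 + t²)
a(G, Z) = 38 - 7*Z (a(G, Z) = -7*Z + (2 + 6²) = -7*Z + (2 + 36) = -7*Z + 38 = 38 - 7*Z)
1/(-556140 + a(73, 536)) = 1/(-556140 + (38 - 7*536)) = 1/(-556140 + (38 - 3752)) = 1/(-556140 - 3714) = 1/(-559854) = -1/559854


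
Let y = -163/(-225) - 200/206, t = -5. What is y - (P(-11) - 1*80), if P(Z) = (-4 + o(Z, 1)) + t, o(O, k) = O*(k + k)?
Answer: 2566714/23175 ≈ 110.75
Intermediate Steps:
o(O, k) = 2*O*k (o(O, k) = O*(2*k) = 2*O*k)
y = -5711/23175 (y = -163*(-1/225) - 200*1/206 = 163/225 - 100/103 = -5711/23175 ≈ -0.24643)
P(Z) = -9 + 2*Z (P(Z) = (-4 + 2*Z*1) - 5 = (-4 + 2*Z) - 5 = -9 + 2*Z)
y - (P(-11) - 1*80) = -5711/23175 - ((-9 + 2*(-11)) - 1*80) = -5711/23175 - ((-9 - 22) - 80) = -5711/23175 - (-31 - 80) = -5711/23175 - 1*(-111) = -5711/23175 + 111 = 2566714/23175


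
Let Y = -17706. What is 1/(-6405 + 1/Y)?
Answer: -17706/113406931 ≈ -0.00015613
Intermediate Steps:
1/(-6405 + 1/Y) = 1/(-6405 + 1/(-17706)) = 1/(-6405 - 1/17706) = 1/(-113406931/17706) = -17706/113406931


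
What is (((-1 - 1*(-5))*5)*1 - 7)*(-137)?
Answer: -1781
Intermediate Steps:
(((-1 - 1*(-5))*5)*1 - 7)*(-137) = (((-1 + 5)*5)*1 - 7)*(-137) = ((4*5)*1 - 7)*(-137) = (20*1 - 7)*(-137) = (20 - 7)*(-137) = 13*(-137) = -1781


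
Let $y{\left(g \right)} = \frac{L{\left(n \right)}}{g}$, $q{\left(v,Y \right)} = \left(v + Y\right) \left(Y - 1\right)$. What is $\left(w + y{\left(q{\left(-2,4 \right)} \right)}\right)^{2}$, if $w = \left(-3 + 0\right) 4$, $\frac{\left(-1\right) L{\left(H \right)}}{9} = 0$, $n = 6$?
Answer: $144$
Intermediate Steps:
$L{\left(H \right)} = 0$ ($L{\left(H \right)} = \left(-9\right) 0 = 0$)
$q{\left(v,Y \right)} = \left(-1 + Y\right) \left(Y + v\right)$ ($q{\left(v,Y \right)} = \left(Y + v\right) \left(-1 + Y\right) = \left(-1 + Y\right) \left(Y + v\right)$)
$y{\left(g \right)} = 0$ ($y{\left(g \right)} = \frac{0}{g} = 0$)
$w = -12$ ($w = \left(-3\right) 4 = -12$)
$\left(w + y{\left(q{\left(-2,4 \right)} \right)}\right)^{2} = \left(-12 + 0\right)^{2} = \left(-12\right)^{2} = 144$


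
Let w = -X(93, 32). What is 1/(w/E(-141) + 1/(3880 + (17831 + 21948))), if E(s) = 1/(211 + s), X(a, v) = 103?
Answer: -43659/314781389 ≈ -0.00013870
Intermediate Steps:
w = -103 (w = -1*103 = -103)
1/(w/E(-141) + 1/(3880 + (17831 + 21948))) = 1/(-103/(1/(211 - 141)) + 1/(3880 + (17831 + 21948))) = 1/(-103/(1/70) + 1/(3880 + 39779)) = 1/(-103/1/70 + 1/43659) = 1/(-103*70 + 1/43659) = 1/(-7210 + 1/43659) = 1/(-314781389/43659) = -43659/314781389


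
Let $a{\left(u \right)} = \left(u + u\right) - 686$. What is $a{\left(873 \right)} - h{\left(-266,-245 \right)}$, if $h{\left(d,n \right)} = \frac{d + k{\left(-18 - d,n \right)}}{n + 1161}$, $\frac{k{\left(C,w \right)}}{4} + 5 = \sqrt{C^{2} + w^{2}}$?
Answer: $\frac{485623}{458} - \frac{\sqrt{121529}}{229} \approx 1058.8$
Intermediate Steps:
$k{\left(C,w \right)} = -20 + 4 \sqrt{C^{2} + w^{2}}$
$h{\left(d,n \right)} = \frac{-20 + d + 4 \sqrt{n^{2} + \left(-18 - d\right)^{2}}}{1161 + n}$ ($h{\left(d,n \right)} = \frac{d + \left(-20 + 4 \sqrt{\left(-18 - d\right)^{2} + n^{2}}\right)}{n + 1161} = \frac{d + \left(-20 + 4 \sqrt{n^{2} + \left(-18 - d\right)^{2}}\right)}{1161 + n} = \frac{-20 + d + 4 \sqrt{n^{2} + \left(-18 - d\right)^{2}}}{1161 + n}$)
$a{\left(u \right)} = -686 + 2 u$ ($a{\left(u \right)} = 2 u - 686 = -686 + 2 u$)
$a{\left(873 \right)} - h{\left(-266,-245 \right)} = \left(-686 + 2 \cdot 873\right) - \frac{-20 - 266 + 4 \sqrt{\left(-245\right)^{2} + \left(18 - 266\right)^{2}}}{1161 - 245} = \left(-686 + 1746\right) - \frac{-20 - 266 + 4 \sqrt{60025 + \left(-248\right)^{2}}}{916} = 1060 - \frac{-20 - 266 + 4 \sqrt{60025 + 61504}}{916} = 1060 - \frac{-20 - 266 + 4 \sqrt{121529}}{916} = 1060 - \frac{-286 + 4 \sqrt{121529}}{916} = 1060 - \left(- \frac{143}{458} + \frac{\sqrt{121529}}{229}\right) = 1060 + \left(\frac{143}{458} - \frac{\sqrt{121529}}{229}\right) = \frac{485623}{458} - \frac{\sqrt{121529}}{229}$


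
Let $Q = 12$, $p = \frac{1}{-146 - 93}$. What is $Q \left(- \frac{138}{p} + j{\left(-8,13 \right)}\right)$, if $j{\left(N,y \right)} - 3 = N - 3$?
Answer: $395688$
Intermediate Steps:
$j{\left(N,y \right)} = N$ ($j{\left(N,y \right)} = 3 + \left(N - 3\right) = 3 + \left(-3 + N\right) = N$)
$p = - \frac{1}{239}$ ($p = \frac{1}{-239} = - \frac{1}{239} \approx -0.0041841$)
$Q \left(- \frac{138}{p} + j{\left(-8,13 \right)}\right) = 12 \left(- \frac{138}{- \frac{1}{239}} - 8\right) = 12 \left(\left(-138\right) \left(-239\right) - 8\right) = 12 \left(32982 - 8\right) = 12 \cdot 32974 = 395688$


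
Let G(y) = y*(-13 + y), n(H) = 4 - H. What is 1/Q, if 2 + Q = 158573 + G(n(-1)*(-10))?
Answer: 1/161721 ≈ 6.1835e-6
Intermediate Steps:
Q = 161721 (Q = -2 + (158573 + ((4 - 1*(-1))*(-10))*(-13 + (4 - 1*(-1))*(-10))) = -2 + (158573 + ((4 + 1)*(-10))*(-13 + (4 + 1)*(-10))) = -2 + (158573 + (5*(-10))*(-13 + 5*(-10))) = -2 + (158573 - 50*(-13 - 50)) = -2 + (158573 - 50*(-63)) = -2 + (158573 + 3150) = -2 + 161723 = 161721)
1/Q = 1/161721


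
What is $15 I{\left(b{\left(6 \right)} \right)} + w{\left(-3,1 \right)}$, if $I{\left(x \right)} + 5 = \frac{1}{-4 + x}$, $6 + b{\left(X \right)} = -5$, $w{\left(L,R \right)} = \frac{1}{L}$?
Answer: $- \frac{229}{3} \approx -76.333$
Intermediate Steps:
$b{\left(X \right)} = -11$ ($b{\left(X \right)} = -6 - 5 = -11$)
$I{\left(x \right)} = -5 + \frac{1}{-4 + x}$
$15 I{\left(b{\left(6 \right)} \right)} + w{\left(-3,1 \right)} = 15 \frac{21 - -55}{-4 - 11} + \frac{1}{-3} = 15 \frac{21 + 55}{-15} - \frac{1}{3} = 15 \left(\left(- \frac{1}{15}\right) 76\right) - \frac{1}{3} = 15 \left(- \frac{76}{15}\right) - \frac{1}{3} = -76 - \frac{1}{3} = - \frac{229}{3}$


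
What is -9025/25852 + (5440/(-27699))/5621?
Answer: -1405297747855/4025055034308 ≈ -0.34914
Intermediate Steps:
-9025/25852 + (5440/(-27699))/5621 = -9025*1/25852 + (5440*(-1/27699))*(1/5621) = -9025/25852 - 5440/27699*1/5621 = -9025/25852 - 5440/155696079 = -1405297747855/4025055034308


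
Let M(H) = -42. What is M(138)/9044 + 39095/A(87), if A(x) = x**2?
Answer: 25232663/4889574 ≈ 5.1605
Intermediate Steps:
M(138)/9044 + 39095/A(87) = -42/9044 + 39095/(87**2) = -42*1/9044 + 39095/7569 = -3/646 + 39095*(1/7569) = -3/646 + 39095/7569 = 25232663/4889574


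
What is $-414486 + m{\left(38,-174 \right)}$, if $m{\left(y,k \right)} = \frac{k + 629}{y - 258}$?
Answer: $- \frac{18237475}{44} \approx -4.1449 \cdot 10^{5}$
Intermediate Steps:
$m{\left(y,k \right)} = \frac{629 + k}{-258 + y}$
$-414486 + m{\left(38,-174 \right)} = -414486 + \frac{629 - 174}{-258 + 38} = -414486 + \frac{1}{-220} \cdot 455 = -414486 - \frac{91}{44} = - \frac{18237475}{44}$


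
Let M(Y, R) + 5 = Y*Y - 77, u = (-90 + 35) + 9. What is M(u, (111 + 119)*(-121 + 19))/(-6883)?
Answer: -2034/6883 ≈ -0.29551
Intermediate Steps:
u = -46 (u = -55 + 9 = -46)
M(Y, R) = -82 + Y**2 (M(Y, R) = -5 + (Y*Y - 77) = -5 + (Y**2 - 77) = -5 + (-77 + Y**2) = -82 + Y**2)
M(u, (111 + 119)*(-121 + 19))/(-6883) = (-82 + (-46)**2)/(-6883) = (-82 + 2116)*(-1/6883) = 2034*(-1/6883) = -2034/6883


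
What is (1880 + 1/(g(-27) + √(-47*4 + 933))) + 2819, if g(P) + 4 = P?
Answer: 1014953/216 - √745/216 ≈ 4698.7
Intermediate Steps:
g(P) = -4 + P
(1880 + 1/(g(-27) + √(-47*4 + 933))) + 2819 = (1880 + 1/((-4 - 27) + √(-47*4 + 933))) + 2819 = (1880 + 1/(-31 + √(-188 + 933))) + 2819 = (1880 + 1/(-31 + √745)) + 2819 = 4699 + 1/(-31 + √745)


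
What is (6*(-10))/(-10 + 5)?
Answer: 12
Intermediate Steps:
(6*(-10))/(-10 + 5) = -60/(-5) = -60*(-⅕) = 12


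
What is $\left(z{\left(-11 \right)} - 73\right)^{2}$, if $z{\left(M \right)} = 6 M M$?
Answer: $426409$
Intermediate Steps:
$z{\left(M \right)} = 6 M^{2}$
$\left(z{\left(-11 \right)} - 73\right)^{2} = \left(6 \left(-11\right)^{2} - 73\right)^{2} = \left(6 \cdot 121 - 73\right)^{2} = \left(726 - 73\right)^{2} = 653^{2} = 426409$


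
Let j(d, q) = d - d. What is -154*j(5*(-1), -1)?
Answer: 0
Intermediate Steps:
j(d, q) = 0
-154*j(5*(-1), -1) = -154*0 = 0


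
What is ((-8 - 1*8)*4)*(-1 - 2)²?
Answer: -576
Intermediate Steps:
((-8 - 1*8)*4)*(-1 - 2)² = ((-8 - 8)*4)*(-3)² = -16*4*9 = -64*9 = -576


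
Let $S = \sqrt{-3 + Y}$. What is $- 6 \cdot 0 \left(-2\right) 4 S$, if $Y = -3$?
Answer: $0$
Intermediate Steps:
$S = i \sqrt{6}$ ($S = \sqrt{-3 - 3} = \sqrt{-6} = i \sqrt{6} \approx 2.4495 i$)
$- 6 \cdot 0 \left(-2\right) 4 S = - 6 \cdot 0 \left(-2\right) 4 i \sqrt{6} = - 6 \cdot 0 \cdot 4 i \sqrt{6} = \left(-6\right) 0 i \sqrt{6} = 0 i \sqrt{6} = 0$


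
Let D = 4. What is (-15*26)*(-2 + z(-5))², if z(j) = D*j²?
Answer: -3745560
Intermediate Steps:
z(j) = 4*j²
(-15*26)*(-2 + z(-5))² = (-15*26)*(-2 + 4*(-5)²)² = -390*(-2 + 4*25)² = -390*(-2 + 100)² = -390*98² = -390*9604 = -3745560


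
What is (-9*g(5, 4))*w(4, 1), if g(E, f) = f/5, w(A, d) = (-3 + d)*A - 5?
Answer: 468/5 ≈ 93.600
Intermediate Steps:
w(A, d) = -5 + A*(-3 + d) (w(A, d) = A*(-3 + d) - 5 = -5 + A*(-3 + d))
g(E, f) = f/5 (g(E, f) = f*(⅕) = f/5)
(-9*g(5, 4))*w(4, 1) = (-9*4/5)*(-5 - 3*4 + 4*1) = (-9*⅘)*(-5 - 12 + 4) = -36/5*(-13) = 468/5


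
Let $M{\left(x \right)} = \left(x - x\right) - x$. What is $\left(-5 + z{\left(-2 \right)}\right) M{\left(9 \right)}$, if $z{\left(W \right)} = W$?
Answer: $63$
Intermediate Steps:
$M{\left(x \right)} = - x$ ($M{\left(x \right)} = 0 - x = - x$)
$\left(-5 + z{\left(-2 \right)}\right) M{\left(9 \right)} = \left(-5 - 2\right) \left(\left(-1\right) 9\right) = \left(-7\right) \left(-9\right) = 63$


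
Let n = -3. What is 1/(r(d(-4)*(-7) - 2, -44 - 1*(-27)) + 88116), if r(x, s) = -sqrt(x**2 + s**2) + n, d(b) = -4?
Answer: 88113/7763899804 + sqrt(965)/7763899804 ≈ 1.1353e-5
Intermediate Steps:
r(x, s) = -3 - sqrt(s**2 + x**2) (r(x, s) = -sqrt(x**2 + s**2) - 3 = -sqrt(s**2 + x**2) - 3 = -3 - sqrt(s**2 + x**2))
1/(r(d(-4)*(-7) - 2, -44 - 1*(-27)) + 88116) = 1/((-3 - sqrt((-44 - 1*(-27))**2 + (-4*(-7) - 2)**2)) + 88116) = 1/((-3 - sqrt((-44 + 27)**2 + (28 - 2)**2)) + 88116) = 1/((-3 - sqrt((-17)**2 + 26**2)) + 88116) = 1/((-3 - sqrt(289 + 676)) + 88116) = 1/((-3 - sqrt(965)) + 88116) = 1/(88113 - sqrt(965))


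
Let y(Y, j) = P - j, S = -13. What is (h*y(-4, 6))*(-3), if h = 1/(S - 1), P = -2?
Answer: -12/7 ≈ -1.7143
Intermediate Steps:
h = -1/14 (h = 1/(-13 - 1) = 1/(-14) = -1/14 ≈ -0.071429)
y(Y, j) = -2 - j
(h*y(-4, 6))*(-3) = -(-2 - 1*6)/14*(-3) = -(-2 - 6)/14*(-3) = -1/14*(-8)*(-3) = (4/7)*(-3) = -12/7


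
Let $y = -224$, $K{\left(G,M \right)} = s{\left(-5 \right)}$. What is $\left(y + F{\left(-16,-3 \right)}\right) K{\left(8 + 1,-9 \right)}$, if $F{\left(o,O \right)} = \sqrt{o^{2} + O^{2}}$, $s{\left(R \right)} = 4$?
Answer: $-896 + 4 \sqrt{265} \approx -830.88$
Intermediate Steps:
$K{\left(G,M \right)} = 4$
$F{\left(o,O \right)} = \sqrt{O^{2} + o^{2}}$
$\left(y + F{\left(-16,-3 \right)}\right) K{\left(8 + 1,-9 \right)} = \left(-224 + \sqrt{\left(-3\right)^{2} + \left(-16\right)^{2}}\right) 4 = \left(-224 + \sqrt{9 + 256}\right) 4 = \left(-224 + \sqrt{265}\right) 4 = -896 + 4 \sqrt{265}$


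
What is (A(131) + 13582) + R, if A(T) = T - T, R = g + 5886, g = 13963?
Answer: 33431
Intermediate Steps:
R = 19849 (R = 13963 + 5886 = 19849)
A(T) = 0
(A(131) + 13582) + R = (0 + 13582) + 19849 = 13582 + 19849 = 33431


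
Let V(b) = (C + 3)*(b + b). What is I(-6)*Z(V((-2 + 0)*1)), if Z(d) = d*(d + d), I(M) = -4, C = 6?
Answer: -10368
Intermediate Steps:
V(b) = 18*b (V(b) = (6 + 3)*(b + b) = 9*(2*b) = 18*b)
Z(d) = 2*d² (Z(d) = d*(2*d) = 2*d²)
I(-6)*Z(V((-2 + 0)*1)) = -8*(18*((-2 + 0)*1))² = -8*(18*(-2*1))² = -8*(18*(-2))² = -8*(-36)² = -8*1296 = -4*2592 = -10368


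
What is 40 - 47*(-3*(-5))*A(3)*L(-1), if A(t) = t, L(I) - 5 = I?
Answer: -8420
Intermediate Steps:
L(I) = 5 + I
40 - 47*(-3*(-5))*A(3)*L(-1) = 40 - 47*-3*(-5)*3*(5 - 1) = 40 - 47*15*3*4 = 40 - 2115*4 = 40 - 47*180 = 40 - 8460 = -8420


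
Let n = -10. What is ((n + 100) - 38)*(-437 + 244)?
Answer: -10036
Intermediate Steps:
((n + 100) - 38)*(-437 + 244) = ((-10 + 100) - 38)*(-437 + 244) = (90 - 38)*(-193) = 52*(-193) = -10036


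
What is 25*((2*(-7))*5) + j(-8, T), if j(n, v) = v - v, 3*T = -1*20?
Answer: -1750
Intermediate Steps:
T = -20/3 (T = (-1*20)/3 = (⅓)*(-20) = -20/3 ≈ -6.6667)
j(n, v) = 0
25*((2*(-7))*5) + j(-8, T) = 25*((2*(-7))*5) + 0 = 25*(-14*5) + 0 = 25*(-70) + 0 = -1750 + 0 = -1750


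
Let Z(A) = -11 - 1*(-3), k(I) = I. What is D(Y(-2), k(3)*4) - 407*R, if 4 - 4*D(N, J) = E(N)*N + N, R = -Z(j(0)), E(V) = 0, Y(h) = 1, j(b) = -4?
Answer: -13021/4 ≈ -3255.3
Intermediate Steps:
Z(A) = -8 (Z(A) = -11 + 3 = -8)
R = 8 (R = -1*(-8) = 8)
D(N, J) = 1 - N/4 (D(N, J) = 1 - (0*N + N)/4 = 1 - (0 + N)/4 = 1 - N/4)
D(Y(-2), k(3)*4) - 407*R = (1 - ¼*1) - 407*8 = (1 - ¼) - 3256 = ¾ - 3256 = -13021/4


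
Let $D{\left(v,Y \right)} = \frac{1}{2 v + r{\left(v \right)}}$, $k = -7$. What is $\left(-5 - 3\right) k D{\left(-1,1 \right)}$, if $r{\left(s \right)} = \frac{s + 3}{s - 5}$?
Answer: $-24$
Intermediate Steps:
$r{\left(s \right)} = \frac{3 + s}{-5 + s}$
$D{\left(v,Y \right)} = \frac{1}{2 v + \frac{3 + v}{-5 + v}}$
$\left(-5 - 3\right) k D{\left(-1,1 \right)} = \left(-5 - 3\right) \left(-7\right) \frac{-5 - 1}{3 - 1 + 2 \left(-1\right) \left(-5 - 1\right)} = \left(-8\right) \left(-7\right) \frac{1}{3 - 1 + 2 \left(-1\right) \left(-6\right)} \left(-6\right) = 56 \frac{1}{3 - 1 + 12} \left(-6\right) = 56 \cdot \frac{1}{14} \left(-6\right) = 56 \left(- \frac{3}{7}\right) = -24$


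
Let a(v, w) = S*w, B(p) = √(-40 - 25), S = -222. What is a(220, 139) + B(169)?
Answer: -30858 + I*√65 ≈ -30858.0 + 8.0623*I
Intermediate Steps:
B(p) = I*√65 (B(p) = √(-65) = I*√65)
a(v, w) = -222*w
a(220, 139) + B(169) = -222*139 + I*√65 = -30858 + I*√65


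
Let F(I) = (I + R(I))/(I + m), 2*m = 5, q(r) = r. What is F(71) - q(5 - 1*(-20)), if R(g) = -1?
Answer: -505/21 ≈ -24.048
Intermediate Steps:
m = 5/2 (m = (½)*5 = 5/2 ≈ 2.5000)
F(I) = (-1 + I)/(5/2 + I) (F(I) = (I - 1)/(I + 5/2) = (-1 + I)/(5/2 + I))
F(71) - q(5 - 1*(-20)) = 2*(-1 + 71)/(5 + 2*71) - (5 - 1*(-20)) = 2*70/(5 + 142) - (5 + 20) = 2*70/147 - 1*25 = 2*(1/147)*70 - 25 = 20/21 - 25 = -505/21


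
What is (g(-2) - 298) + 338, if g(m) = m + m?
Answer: 36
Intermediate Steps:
g(m) = 2*m
(g(-2) - 298) + 338 = (2*(-2) - 298) + 338 = (-4 - 298) + 338 = -302 + 338 = 36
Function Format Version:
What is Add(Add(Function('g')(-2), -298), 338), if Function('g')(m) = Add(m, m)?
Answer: 36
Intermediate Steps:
Function('g')(m) = Mul(2, m)
Add(Add(Function('g')(-2), -298), 338) = Add(Add(Mul(2, -2), -298), 338) = Add(Add(-4, -298), 338) = Add(-302, 338) = 36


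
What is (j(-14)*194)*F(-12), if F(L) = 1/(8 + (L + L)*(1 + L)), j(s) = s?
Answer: -679/68 ≈ -9.9853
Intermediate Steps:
F(L) = 1/(8 + 2*L*(1 + L)) (F(L) = 1/(8 + (2*L)*(1 + L)) = 1/(8 + 2*L*(1 + L)))
(j(-14)*194)*F(-12) = (-14*194)*(1/(2*(4 - 12 + (-12)**2))) = -1358/(4 - 12 + 144) = -1358/136 = -2716*1/272 = -679/68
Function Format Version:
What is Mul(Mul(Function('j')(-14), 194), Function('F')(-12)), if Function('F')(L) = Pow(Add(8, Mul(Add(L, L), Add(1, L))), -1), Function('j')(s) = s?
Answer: Rational(-679, 68) ≈ -9.9853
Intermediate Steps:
Function('F')(L) = Pow(Add(8, Mul(2, L, Add(1, L))), -1) (Function('F')(L) = Pow(Add(8, Mul(Mul(2, L), Add(1, L))), -1) = Pow(Add(8, Mul(2, L, Add(1, L))), -1))
Mul(Mul(Function('j')(-14), 194), Function('F')(-12)) = Mul(Mul(-14, 194), Mul(Rational(1, 2), Pow(Add(4, -12, Pow(-12, 2)), -1))) = Mul(-2716, Mul(Rational(1, 2), Pow(Add(4, -12, 144), -1))) = Mul(-2716, Mul(Rational(1, 2), Pow(136, -1))) = Mul(-2716, Mul(Rational(1, 2), Rational(1, 136))) = Mul(-2716, Rational(1, 272)) = Rational(-679, 68)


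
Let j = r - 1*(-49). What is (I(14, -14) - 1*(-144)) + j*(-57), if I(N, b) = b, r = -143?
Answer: 5488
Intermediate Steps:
j = -94 (j = -143 - 1*(-49) = -143 + 49 = -94)
(I(14, -14) - 1*(-144)) + j*(-57) = (-14 - 1*(-144)) - 94*(-57) = (-14 + 144) + 5358 = 130 + 5358 = 5488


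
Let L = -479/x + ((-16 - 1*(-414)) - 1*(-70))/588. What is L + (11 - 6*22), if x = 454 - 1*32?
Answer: -2509051/20678 ≈ -121.34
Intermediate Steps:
x = 422 (x = 454 - 32 = 422)
L = -7013/20678 (L = -479/422 + ((-16 - 1*(-414)) - 1*(-70))/588 = -479*1/422 + ((-16 + 414) + 70)*(1/588) = -479/422 + (398 + 70)*(1/588) = -479/422 + 468*(1/588) = -479/422 + 39/49 = -7013/20678 ≈ -0.33915)
L + (11 - 6*22) = -7013/20678 + (11 - 6*22) = -7013/20678 + (11 - 132) = -7013/20678 - 121 = -2509051/20678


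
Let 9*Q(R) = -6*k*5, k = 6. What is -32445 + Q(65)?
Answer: -32465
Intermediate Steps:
Q(R) = -20 (Q(R) = (-6*6*5)/9 = (-36*5)/9 = (⅑)*(-180) = -20)
-32445 + Q(65) = -32445 - 20 = -32465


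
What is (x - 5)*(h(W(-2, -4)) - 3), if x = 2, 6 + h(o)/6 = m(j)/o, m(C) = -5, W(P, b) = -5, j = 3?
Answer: 99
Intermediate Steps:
h(o) = -36 - 30/o (h(o) = -36 + 6*(-5/o) = -36 - 30/o)
(x - 5)*(h(W(-2, -4)) - 3) = (2 - 5)*((-36 - 30/(-5)) - 3) = -3*((-36 - 30*(-1/5)) - 3) = -3*((-36 + 6) - 3) = -3*(-30 - 3) = -3*(-33) = 99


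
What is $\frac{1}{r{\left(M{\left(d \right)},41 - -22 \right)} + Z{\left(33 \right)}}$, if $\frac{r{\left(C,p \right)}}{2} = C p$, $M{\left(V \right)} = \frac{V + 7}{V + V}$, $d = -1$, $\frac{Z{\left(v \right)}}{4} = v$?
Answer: $- \frac{1}{246} \approx -0.004065$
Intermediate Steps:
$Z{\left(v \right)} = 4 v$
$M{\left(V \right)} = \frac{7 + V}{2 V}$
$r{\left(C,p \right)} = 2 C p$
$\frac{1}{r{\left(M{\left(d \right)},41 - -22 \right)} + Z{\left(33 \right)}} = \frac{1}{2 \frac{7 - 1}{2 \left(-1\right)} \left(41 - -22\right) + 4 \cdot 33} = \frac{1}{2 \cdot \frac{1}{2} \left(-1\right) 6 \left(41 + 22\right) + 132} = \frac{1}{2 \left(-3\right) 63 + 132} = \frac{1}{-378 + 132} = \frac{1}{-246} = - \frac{1}{246}$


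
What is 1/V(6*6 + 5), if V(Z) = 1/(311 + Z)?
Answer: 352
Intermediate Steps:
1/V(6*6 + 5) = 1/(1/(311 + (6*6 + 5))) = 1/(1/(311 + (36 + 5))) = 1/(1/(311 + 41)) = 1/(1/352) = 352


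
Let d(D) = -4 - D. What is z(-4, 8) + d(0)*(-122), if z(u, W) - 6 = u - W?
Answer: 482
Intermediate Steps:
z(u, W) = 6 + u - W (z(u, W) = 6 + (u - W) = 6 + u - W)
z(-4, 8) + d(0)*(-122) = (6 - 4 - 1*8) + (-4 - 1*0)*(-122) = (6 - 4 - 8) + (-4 + 0)*(-122) = -6 - 4*(-122) = -6 + 488 = 482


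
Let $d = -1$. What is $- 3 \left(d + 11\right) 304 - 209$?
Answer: $-9329$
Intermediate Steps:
$- 3 \left(d + 11\right) 304 - 209 = - 3 \left(-1 + 11\right) 304 - 209 = \left(-3\right) 10 \cdot 304 - 209 = \left(-30\right) 304 - 209 = -9120 - 209 = -9329$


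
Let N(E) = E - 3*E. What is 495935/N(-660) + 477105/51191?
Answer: 473039767/1228584 ≈ 385.03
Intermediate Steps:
N(E) = -2*E
495935/N(-660) + 477105/51191 = 495935/((-2*(-660))) + 477105/51191 = 495935/1320 + 477105*(1/51191) = 495935*(1/1320) + 477105/51191 = 9017/24 + 477105/51191 = 473039767/1228584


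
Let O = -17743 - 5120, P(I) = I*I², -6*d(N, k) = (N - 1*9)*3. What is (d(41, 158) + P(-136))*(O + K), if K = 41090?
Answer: -45849508144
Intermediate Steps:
d(N, k) = 9/2 - N/2 (d(N, k) = -(N - 1*9)*3/6 = -(N - 9)*3/6 = -(-9 + N)*3/6 = -(-27 + 3*N)/6 = 9/2 - N/2)
P(I) = I³
O = -22863
(d(41, 158) + P(-136))*(O + K) = ((9/2 - ½*41) + (-136)³)*(-22863 + 41090) = ((9/2 - 41/2) - 2515456)*18227 = (-16 - 2515456)*18227 = -2515472*18227 = -45849508144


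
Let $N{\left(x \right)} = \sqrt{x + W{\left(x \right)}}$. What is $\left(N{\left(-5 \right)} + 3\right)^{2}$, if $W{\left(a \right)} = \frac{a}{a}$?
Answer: $5 + 12 i \approx 5.0 + 12.0 i$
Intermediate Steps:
$W{\left(a \right)} = 1$
$N{\left(x \right)} = \sqrt{1 + x}$ ($N{\left(x \right)} = \sqrt{x + 1} = \sqrt{1 + x}$)
$\left(N{\left(-5 \right)} + 3\right)^{2} = \left(\sqrt{1 - 5} + 3\right)^{2} = \left(\sqrt{-4} + 3\right)^{2} = \left(2 i + 3\right)^{2} = \left(3 + 2 i\right)^{2}$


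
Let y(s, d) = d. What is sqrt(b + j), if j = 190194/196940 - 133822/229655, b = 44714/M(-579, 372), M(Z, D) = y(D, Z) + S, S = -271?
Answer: I*sqrt(308722488709582082603254)/76888034690 ≈ 7.2265*I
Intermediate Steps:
M(Z, D) = -271 + Z (M(Z, D) = Z - 271 = -271 + Z)
b = -22357/425 (b = 44714/(-271 - 579) = 44714/(-850) = 44714*(-1/850) = -22357/425 ≈ -52.605)
j = 1732409839/4522825570 (j = 190194*(1/196940) - 133822*1/229655 = 95097/98470 - 133822/229655 = 1732409839/4522825570 ≈ 0.38304)
sqrt(b + j) = sqrt(-22357/425 + 1732409839/4522825570) = sqrt(-20076107417383/384440173450) = I*sqrt(308722488709582082603254)/76888034690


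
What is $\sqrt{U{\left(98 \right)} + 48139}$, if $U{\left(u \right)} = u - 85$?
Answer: $2 \sqrt{12038} \approx 219.44$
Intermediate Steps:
$U{\left(u \right)} = -85 + u$ ($U{\left(u \right)} = u - 85 = -85 + u$)
$\sqrt{U{\left(98 \right)} + 48139} = \sqrt{\left(-85 + 98\right) + 48139} = \sqrt{13 + 48139} = \sqrt{48152} = 2 \sqrt{12038}$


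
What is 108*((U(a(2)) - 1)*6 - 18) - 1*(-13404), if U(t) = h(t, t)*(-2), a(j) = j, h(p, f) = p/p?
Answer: 9516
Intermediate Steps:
h(p, f) = 1
U(t) = -2 (U(t) = 1*(-2) = -2)
108*((U(a(2)) - 1)*6 - 18) - 1*(-13404) = 108*((-2 - 1)*6 - 18) - 1*(-13404) = 108*(-3*6 - 18) + 13404 = 108*(-18 - 18) + 13404 = 108*(-36) + 13404 = -3888 + 13404 = 9516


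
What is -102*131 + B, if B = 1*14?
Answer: -13348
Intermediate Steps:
B = 14
-102*131 + B = -102*131 + 14 = -13362 + 14 = -13348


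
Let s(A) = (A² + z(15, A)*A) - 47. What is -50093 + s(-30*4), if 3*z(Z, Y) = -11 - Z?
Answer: -34700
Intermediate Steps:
z(Z, Y) = -11/3 - Z/3 (z(Z, Y) = (-11 - Z)/3 = -11/3 - Z/3)
s(A) = -47 + A² - 26*A/3 (s(A) = (A² + (-11/3 - ⅓*15)*A) - 47 = (A² + (-11/3 - 5)*A) - 47 = (A² - 26*A/3) - 47 = -47 + A² - 26*A/3)
-50093 + s(-30*4) = -50093 + (-47 + (-30*4)² - (-260)*4) = -50093 + (-47 + (-120)² - 26/3*(-120)) = -50093 + (-47 + 14400 + 1040) = -50093 + 15393 = -34700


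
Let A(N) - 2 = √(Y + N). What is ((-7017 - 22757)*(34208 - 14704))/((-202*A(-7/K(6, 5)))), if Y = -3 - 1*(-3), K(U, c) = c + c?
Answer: 5807120960/4747 - 290356048*I*√70/4747 ≈ 1.2233e+6 - 5.1175e+5*I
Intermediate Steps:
K(U, c) = 2*c
Y = 0 (Y = -3 + 3 = 0)
A(N) = 2 + √N (A(N) = 2 + √(0 + N) = 2 + √N)
((-7017 - 22757)*(34208 - 14704))/((-202*A(-7/K(6, 5)))) = ((-7017 - 22757)*(34208 - 14704))/((-202*(2 + √(-7/(2*5))))) = (-29774*19504)/((-202*(2 + √(-7/10)))) = -580712096*(-1/(202*(2 + √(-7*⅒)))) = -580712096*(-1/(202*(2 + √(-7/10)))) = -580712096*(-1/(202*(2 + I*√70/10))) = -580712096/(-404 - 101*I*√70/5)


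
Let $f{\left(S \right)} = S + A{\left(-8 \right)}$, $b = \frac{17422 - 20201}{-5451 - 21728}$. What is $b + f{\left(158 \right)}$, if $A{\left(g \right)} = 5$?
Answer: $\frac{4432956}{27179} \approx 163.1$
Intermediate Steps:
$b = \frac{2779}{27179}$ ($b = - \frac{2779}{-27179} = \left(-2779\right) \left(- \frac{1}{27179}\right) = \frac{2779}{27179} \approx 0.10225$)
$f{\left(S \right)} = 5 + S$ ($f{\left(S \right)} = S + 5 = 5 + S$)
$b + f{\left(158 \right)} = \frac{2779}{27179} + \left(5 + 158\right) = \frac{2779}{27179} + 163 = \frac{4432956}{27179}$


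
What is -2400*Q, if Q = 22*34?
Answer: -1795200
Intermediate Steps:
Q = 748
-2400*Q = -2400/(1/748) = -2400/1/748 = -2400*748 = -1795200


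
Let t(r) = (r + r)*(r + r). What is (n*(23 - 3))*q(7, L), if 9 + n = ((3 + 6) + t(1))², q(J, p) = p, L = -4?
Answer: -12800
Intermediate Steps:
t(r) = 4*r² (t(r) = (2*r)*(2*r) = 4*r²)
n = 160 (n = -9 + ((3 + 6) + 4*1²)² = -9 + (9 + 4*1)² = -9 + (9 + 4)² = -9 + 13² = -9 + 169 = 160)
(n*(23 - 3))*q(7, L) = (160*(23 - 3))*(-4) = (160*20)*(-4) = 3200*(-4) = -12800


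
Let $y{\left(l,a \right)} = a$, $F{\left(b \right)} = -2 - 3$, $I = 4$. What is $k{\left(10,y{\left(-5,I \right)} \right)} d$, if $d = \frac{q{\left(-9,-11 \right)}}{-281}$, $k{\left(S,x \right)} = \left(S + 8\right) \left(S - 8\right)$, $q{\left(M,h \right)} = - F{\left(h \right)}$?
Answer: $- \frac{180}{281} \approx -0.64057$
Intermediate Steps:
$F{\left(b \right)} = -5$ ($F{\left(b \right)} = -2 - 3 = -5$)
$q{\left(M,h \right)} = 5$ ($q{\left(M,h \right)} = \left(-1\right) \left(-5\right) = 5$)
$k{\left(S,x \right)} = \left(-8 + S\right) \left(8 + S\right)$ ($k{\left(S,x \right)} = \left(8 + S\right) \left(-8 + S\right) = \left(-8 + S\right) \left(8 + S\right)$)
$d = - \frac{5}{281}$ ($d = \frac{5}{-281} = 5 \left(- \frac{1}{281}\right) = - \frac{5}{281} \approx -0.017794$)
$k{\left(10,y{\left(-5,I \right)} \right)} d = \left(-64 + 10^{2}\right) \left(- \frac{5}{281}\right) = \left(-64 + 100\right) \left(- \frac{5}{281}\right) = 36 \left(- \frac{5}{281}\right) = - \frac{180}{281}$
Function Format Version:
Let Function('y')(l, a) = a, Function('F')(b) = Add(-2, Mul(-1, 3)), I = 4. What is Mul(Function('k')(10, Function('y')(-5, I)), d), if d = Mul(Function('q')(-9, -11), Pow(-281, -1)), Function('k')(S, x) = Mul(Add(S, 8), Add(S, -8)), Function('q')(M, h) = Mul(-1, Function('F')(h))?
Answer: Rational(-180, 281) ≈ -0.64057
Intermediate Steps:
Function('F')(b) = -5 (Function('F')(b) = Add(-2, -3) = -5)
Function('q')(M, h) = 5 (Function('q')(M, h) = Mul(-1, -5) = 5)
Function('k')(S, x) = Mul(Add(-8, S), Add(8, S)) (Function('k')(S, x) = Mul(Add(8, S), Add(-8, S)) = Mul(Add(-8, S), Add(8, S)))
d = Rational(-5, 281) (d = Mul(5, Pow(-281, -1)) = Mul(5, Rational(-1, 281)) = Rational(-5, 281) ≈ -0.017794)
Mul(Function('k')(10, Function('y')(-5, I)), d) = Mul(Add(-64, Pow(10, 2)), Rational(-5, 281)) = Mul(Add(-64, 100), Rational(-5, 281)) = Mul(36, Rational(-5, 281)) = Rational(-180, 281)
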